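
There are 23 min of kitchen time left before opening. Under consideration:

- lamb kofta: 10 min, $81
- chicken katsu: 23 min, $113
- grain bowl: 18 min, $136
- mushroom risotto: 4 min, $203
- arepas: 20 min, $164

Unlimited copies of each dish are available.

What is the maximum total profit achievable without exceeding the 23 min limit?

1015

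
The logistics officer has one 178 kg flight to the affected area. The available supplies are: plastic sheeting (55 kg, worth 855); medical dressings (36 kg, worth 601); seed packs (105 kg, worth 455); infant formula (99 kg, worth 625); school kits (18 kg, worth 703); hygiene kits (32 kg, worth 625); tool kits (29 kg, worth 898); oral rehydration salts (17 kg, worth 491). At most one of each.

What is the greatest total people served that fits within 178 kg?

3682

Ranking by ratio (people served/kg): school kits 39.06, tool kits 30.97, oral rehydration salts 28.88, hygiene kits 19.53.
A density-first pass picks medical dressings + school kits + hygiene kits + tool kits + oral rehydration salts — 3318 at 132 kg.
Dropping oral rehydration salts frees 17 kg; slotting in plastic sheeting (55 kg) lifts the total to 3682 at 170 kg.
The closest alternative, plastic sheeting + school kits + hygiene kits + tool kits + oral rehydration salts, reaches only 3572.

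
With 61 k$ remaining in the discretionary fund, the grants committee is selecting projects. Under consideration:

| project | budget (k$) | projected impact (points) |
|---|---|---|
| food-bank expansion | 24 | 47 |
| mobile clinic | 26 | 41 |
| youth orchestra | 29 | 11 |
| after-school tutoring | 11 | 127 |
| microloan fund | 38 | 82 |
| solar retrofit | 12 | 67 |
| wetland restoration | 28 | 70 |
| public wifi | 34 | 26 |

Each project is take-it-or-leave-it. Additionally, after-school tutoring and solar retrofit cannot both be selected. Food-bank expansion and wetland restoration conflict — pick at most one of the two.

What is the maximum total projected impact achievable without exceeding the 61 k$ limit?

215

Taking food-bank expansion + mobile clinic + after-school tutoring: 61 k$ used, 215 in projected impact.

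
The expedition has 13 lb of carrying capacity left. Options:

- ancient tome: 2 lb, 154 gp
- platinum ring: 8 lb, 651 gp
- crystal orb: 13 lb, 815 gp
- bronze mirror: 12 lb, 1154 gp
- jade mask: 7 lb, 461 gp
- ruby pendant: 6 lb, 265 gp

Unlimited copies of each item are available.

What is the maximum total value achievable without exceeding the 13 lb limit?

Taking bronze mirror: 12 lb used, 1154 in value.
Nothing else within 13 lb beats 1154.

1154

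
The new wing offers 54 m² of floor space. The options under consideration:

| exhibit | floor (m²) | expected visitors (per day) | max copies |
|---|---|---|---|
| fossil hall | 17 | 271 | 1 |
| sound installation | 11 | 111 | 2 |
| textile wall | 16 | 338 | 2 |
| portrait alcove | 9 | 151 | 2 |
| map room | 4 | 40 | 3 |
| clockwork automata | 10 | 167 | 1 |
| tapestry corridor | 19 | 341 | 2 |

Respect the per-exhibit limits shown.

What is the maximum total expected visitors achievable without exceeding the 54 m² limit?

1020

Filling by ratio: 2×textile wall + tapestry corridor for 1017, with 3 m² left unused.
Replace textile wall with tapestry corridor: the trade gains 3 net, giving 1020 at 54 m².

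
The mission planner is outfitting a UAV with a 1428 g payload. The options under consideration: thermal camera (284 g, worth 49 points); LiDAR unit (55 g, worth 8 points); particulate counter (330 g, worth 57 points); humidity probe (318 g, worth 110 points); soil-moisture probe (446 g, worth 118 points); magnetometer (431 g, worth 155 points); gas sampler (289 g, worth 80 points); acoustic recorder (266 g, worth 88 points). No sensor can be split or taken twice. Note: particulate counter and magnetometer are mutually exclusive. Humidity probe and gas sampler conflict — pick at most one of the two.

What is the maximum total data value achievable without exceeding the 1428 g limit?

410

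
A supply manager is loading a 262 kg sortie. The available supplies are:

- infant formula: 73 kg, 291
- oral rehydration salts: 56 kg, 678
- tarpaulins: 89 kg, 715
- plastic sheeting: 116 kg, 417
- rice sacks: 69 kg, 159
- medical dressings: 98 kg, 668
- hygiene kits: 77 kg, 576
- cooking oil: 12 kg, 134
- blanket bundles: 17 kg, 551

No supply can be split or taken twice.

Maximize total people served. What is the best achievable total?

Oral rehydration salts + tarpaulins + hygiene kits + cooking oil + blanket bundles uses 251 of the 262 kg and totals 2654.

2654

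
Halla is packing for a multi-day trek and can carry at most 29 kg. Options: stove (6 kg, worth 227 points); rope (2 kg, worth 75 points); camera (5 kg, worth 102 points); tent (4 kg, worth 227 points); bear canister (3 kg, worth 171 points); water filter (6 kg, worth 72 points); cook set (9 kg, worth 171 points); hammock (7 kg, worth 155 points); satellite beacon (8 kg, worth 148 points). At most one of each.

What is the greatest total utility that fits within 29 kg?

Density check — bear canister 57.00, tent 56.75, stove 37.83, rope 37.50 are the best per kg.
Taking the top-ratio items first gives stove + rope + camera + tent + bear canister + hammock for 957 (27 kg).
The 7 kg tied up in hammock is better spent on cook set — total rises to 973 (29 kg).
Runner-up stove + rope + camera + tent + bear canister + hammock tops out at 957.

973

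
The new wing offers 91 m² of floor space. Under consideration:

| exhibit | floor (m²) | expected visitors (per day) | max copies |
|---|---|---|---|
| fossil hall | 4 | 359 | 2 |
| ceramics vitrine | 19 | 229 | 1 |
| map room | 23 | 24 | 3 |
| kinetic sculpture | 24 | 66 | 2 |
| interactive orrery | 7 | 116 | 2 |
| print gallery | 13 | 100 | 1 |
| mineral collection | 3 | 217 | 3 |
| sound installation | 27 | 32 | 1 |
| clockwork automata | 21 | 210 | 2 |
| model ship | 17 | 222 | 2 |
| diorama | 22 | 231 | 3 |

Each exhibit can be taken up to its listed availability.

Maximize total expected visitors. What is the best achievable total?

Greedy by ratio would take 2×fossil hall + ceramics vitrine + 2×interactive orrery + 3×mineral collection + 2×model ship: 84 m² used, total 2274.
Replace model ship with diorama: the trade gains 9 net, giving 2283 at 89 m².
Every other selection either busts 91 m² or exceeds an availability limit or fails to beat 2283.

2283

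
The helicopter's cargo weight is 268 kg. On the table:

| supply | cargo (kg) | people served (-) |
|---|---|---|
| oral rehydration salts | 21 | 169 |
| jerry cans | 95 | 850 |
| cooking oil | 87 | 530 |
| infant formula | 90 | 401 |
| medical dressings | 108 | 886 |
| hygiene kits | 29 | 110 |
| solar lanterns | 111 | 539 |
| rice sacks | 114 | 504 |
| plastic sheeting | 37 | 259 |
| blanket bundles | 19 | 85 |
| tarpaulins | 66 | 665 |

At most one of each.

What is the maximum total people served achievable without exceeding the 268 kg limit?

Taking the top-ratio supplies first gives oral rehydration salts + jerry cans + hygiene kits + plastic sheeting + blanket bundles + tarpaulins for 2138 (267 kg).
Dropping hygiene kits and blanket bundles and tarpaulins frees 114 kg; slotting in medical dressings (108 kg) lifts the total to 2164 at 261 kg.

2164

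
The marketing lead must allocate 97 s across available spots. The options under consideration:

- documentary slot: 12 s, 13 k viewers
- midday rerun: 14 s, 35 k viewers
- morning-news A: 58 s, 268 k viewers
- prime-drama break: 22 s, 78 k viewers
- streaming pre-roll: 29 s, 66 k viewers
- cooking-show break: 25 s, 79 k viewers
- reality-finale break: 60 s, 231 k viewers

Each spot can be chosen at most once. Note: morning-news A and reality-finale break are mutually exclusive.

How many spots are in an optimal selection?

The maximum expected reach within 97 s is 382.
For example midday rerun + morning-news A + cooking-show break achieves it, using 97 s.
Any selection reaching 382 contains exactly 3 spots.

3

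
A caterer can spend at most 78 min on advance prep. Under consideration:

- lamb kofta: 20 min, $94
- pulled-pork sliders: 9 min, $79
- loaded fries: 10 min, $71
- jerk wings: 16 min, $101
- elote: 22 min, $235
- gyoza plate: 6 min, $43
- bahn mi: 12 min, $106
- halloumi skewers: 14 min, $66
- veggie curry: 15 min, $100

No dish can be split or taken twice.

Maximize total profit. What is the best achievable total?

635

A density-first pass picks pulled-pork sliders + loaded fries + elote + gyoza plate + bahn mi + veggie curry — 634 at 74 min.
Dropping veggie curry frees 15 min; slotting in jerk wings (16 min) lifts the total to 635 at 75 min.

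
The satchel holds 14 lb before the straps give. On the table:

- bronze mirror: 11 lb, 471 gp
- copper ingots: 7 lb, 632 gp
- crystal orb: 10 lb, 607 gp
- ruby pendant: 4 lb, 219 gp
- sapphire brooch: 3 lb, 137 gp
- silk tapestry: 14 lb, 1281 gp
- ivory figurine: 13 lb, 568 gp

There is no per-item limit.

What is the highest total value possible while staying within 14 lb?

1281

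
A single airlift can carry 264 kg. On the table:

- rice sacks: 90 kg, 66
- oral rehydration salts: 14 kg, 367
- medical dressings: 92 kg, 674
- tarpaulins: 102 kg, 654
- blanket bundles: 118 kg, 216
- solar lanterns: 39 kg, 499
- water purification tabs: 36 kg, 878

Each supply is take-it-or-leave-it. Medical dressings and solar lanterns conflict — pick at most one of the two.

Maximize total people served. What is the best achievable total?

Best packing: oral rehydration salts + medical dressings + tarpaulins + water purification tabs — 244 kg, 2573 total.
Next best is oral rehydration salts + tarpaulins + solar lanterns + water purification tabs at 2398 (191 kg) — short by 175.

2573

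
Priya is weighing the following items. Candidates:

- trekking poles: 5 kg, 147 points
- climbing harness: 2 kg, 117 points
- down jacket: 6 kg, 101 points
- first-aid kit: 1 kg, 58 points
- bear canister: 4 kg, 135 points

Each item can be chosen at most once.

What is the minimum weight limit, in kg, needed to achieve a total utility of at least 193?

Need the lightest bundle worth ≥ 193.
first-aid kit + bear canister: 193 utility at 5 kg.
No combination under 5 kg hits 193.

5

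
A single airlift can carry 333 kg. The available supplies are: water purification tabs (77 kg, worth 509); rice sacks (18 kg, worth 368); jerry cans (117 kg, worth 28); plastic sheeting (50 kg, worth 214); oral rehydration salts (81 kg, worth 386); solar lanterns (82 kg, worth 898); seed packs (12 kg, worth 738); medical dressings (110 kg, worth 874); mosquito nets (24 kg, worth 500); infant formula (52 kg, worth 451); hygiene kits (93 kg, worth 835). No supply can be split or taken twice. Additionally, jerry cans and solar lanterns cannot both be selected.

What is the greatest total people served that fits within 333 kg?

4004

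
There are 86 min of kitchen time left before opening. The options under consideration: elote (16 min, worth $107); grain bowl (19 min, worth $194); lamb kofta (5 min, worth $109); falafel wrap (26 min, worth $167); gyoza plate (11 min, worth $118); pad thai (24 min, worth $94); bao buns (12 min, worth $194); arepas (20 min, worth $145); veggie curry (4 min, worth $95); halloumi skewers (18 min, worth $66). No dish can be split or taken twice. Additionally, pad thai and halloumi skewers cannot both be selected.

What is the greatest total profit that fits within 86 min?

Greedy by ratio would take grain bowl + lamb kofta + gyoza plate + bao buns + arepas + veggie curry: 71 min used, total 855.
Dropping gyoza plate frees 11 min; slotting in falafel wrap (26 min) lifts the total to 904 at 86 min.
Every other selection either busts 86 min or breaks a pairing rule or fails to beat 904.

904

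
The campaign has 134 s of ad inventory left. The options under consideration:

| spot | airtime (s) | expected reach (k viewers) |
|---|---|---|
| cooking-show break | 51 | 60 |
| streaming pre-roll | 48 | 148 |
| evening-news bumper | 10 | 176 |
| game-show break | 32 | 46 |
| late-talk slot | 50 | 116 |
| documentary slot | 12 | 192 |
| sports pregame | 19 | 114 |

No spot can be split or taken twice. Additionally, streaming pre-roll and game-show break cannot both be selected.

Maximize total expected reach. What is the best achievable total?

644

Ranking by ratio (expected reach/s): evening-news bumper 17.60, documentary slot 16.00, sports pregame 6.00.
Best packing: evening-news bumper + game-show break + late-talk slot + documentary slot + sports pregame — 123 s, 644 total.
That's the maximum — no feasible swap from here does better than 644.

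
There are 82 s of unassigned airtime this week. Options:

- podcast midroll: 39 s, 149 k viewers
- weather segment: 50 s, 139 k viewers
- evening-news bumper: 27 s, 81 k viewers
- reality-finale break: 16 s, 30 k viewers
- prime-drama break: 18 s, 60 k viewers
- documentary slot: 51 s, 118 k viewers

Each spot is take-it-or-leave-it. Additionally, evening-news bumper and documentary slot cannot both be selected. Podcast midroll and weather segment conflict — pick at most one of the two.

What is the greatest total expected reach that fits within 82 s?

260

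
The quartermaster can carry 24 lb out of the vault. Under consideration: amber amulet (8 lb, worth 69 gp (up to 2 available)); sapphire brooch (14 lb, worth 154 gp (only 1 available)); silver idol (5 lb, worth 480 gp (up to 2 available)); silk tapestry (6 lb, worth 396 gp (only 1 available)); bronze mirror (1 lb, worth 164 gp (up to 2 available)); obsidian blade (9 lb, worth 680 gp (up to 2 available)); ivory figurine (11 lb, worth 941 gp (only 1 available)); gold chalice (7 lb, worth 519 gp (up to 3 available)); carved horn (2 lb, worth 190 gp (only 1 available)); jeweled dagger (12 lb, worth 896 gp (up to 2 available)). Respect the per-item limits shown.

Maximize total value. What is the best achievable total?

2255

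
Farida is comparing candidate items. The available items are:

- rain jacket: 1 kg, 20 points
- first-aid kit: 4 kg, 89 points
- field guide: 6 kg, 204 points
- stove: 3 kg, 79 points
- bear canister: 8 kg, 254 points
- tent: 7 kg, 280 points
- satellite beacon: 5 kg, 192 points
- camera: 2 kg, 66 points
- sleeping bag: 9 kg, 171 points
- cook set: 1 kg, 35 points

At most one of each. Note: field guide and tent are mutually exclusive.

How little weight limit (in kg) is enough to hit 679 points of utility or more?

20

Look for the lowest-weight combination reaching 679.
bear canister + tent + satellite beacon reaches 726 using 20 kg.
Any bundle with less than 20 kg falls short of 679.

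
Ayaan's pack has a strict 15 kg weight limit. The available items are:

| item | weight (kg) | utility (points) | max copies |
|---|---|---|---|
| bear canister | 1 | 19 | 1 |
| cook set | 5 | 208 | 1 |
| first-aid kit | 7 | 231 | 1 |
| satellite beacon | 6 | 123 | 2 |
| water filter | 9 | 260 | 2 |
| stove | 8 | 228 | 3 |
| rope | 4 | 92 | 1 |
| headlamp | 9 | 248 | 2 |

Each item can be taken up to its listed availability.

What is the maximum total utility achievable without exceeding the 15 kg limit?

487

Density check — cook set 41.60, first-aid kit 33.00, water filter 28.89, stove 28.50 are the best per kg.
Taking the top-ratio items first gives bear canister + cook set + first-aid kit for 458 (13 kg).
Dropping first-aid kit frees 7 kg; slotting in water filter (9 kg) lifts the total to 487 at 15 kg.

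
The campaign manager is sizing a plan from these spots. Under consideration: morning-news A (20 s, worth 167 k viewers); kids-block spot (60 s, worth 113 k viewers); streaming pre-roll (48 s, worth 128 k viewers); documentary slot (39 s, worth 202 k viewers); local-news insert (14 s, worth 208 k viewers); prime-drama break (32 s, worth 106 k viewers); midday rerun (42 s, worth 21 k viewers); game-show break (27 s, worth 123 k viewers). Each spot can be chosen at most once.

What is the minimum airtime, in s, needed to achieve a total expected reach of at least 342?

34

Look for the lowest-airtime combination reaching 342.
Taking morning-news A + local-news insert gives 375 (≥ 342) for 34 s.
Below 34 s the best achievable stays under 342.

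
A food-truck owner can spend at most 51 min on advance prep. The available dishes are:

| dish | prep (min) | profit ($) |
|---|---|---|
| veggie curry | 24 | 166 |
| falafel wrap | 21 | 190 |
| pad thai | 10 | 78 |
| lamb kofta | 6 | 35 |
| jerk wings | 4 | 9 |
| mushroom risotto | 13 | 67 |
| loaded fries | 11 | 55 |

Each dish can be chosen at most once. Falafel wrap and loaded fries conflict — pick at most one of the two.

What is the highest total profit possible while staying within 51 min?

391

Taking the top-ratio dishes first gives falafel wrap + pad thai + lamb kofta + mushroom risotto for 370 (50 min).
Replace pad thai and mushroom risotto with veggie curry: the trade gains 21 net, giving 391 at 51 min.
The closest alternative, falafel wrap + pad thai + lamb kofta + mushroom risotto, reaches only 370.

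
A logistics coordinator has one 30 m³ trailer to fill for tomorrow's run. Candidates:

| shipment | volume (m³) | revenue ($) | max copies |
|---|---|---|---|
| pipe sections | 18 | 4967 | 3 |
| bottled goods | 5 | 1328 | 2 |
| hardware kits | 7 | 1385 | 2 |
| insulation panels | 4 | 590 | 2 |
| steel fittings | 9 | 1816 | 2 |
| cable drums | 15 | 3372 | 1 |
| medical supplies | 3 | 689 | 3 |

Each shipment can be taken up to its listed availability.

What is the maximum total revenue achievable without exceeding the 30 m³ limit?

Greedy by ratio would take pipe sections + 2×bottled goods: 28 m³ used, total 7623.
Dropping bottled goods frees 5 m³; slotting in hardware kits (7 m³) lifts the total to 7680 at 30 m³.
That's the maximum — no swap from here does better than 7680.

7680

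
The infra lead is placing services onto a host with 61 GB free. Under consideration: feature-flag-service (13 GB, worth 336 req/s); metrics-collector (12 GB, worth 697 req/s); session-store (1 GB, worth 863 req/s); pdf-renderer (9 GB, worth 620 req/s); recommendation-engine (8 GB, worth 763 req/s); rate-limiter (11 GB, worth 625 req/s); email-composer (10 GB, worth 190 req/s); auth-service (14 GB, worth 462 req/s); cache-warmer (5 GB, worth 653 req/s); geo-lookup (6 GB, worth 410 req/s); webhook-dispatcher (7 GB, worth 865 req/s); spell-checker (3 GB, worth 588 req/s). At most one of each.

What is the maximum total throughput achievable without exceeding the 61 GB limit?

5674

Ranking by ratio (throughput/GB): session-store 863.00, spell-checker 196.00, cache-warmer 130.60, webhook-dispatcher 123.57.
Taking the top-ratio services first gives metrics-collector + session-store + pdf-renderer + recommendation-engine + email-composer + cache-warmer + geo-lookup + webhook-dispatcher + spell-checker for 5649 (61 GB).
The 16 GB tied up in email-composer and geo-lookup is better spent on rate-limiter — total rises to 5674 (56 GB).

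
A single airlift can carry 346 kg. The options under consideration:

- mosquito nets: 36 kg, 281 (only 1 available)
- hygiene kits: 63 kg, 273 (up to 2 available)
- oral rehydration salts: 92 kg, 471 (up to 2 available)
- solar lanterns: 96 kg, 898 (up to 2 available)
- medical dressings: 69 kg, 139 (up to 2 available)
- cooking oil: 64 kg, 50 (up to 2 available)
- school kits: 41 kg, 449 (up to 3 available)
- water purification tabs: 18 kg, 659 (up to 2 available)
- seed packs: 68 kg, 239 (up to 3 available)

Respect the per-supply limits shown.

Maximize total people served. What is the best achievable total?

4293

By people served per kg: water purification tabs 36.61, school kits 10.95, solar lanterns 9.35, mosquito nets 7.81 lead.
Taking the top-ratio supplies first gives mosquito nets + solar lanterns + 3×school kits + 2×water purification tabs for 3844 (291 kg).
Replace school kits with solar lanterns: the trade gains 449 net, giving 4293 at 346 kg.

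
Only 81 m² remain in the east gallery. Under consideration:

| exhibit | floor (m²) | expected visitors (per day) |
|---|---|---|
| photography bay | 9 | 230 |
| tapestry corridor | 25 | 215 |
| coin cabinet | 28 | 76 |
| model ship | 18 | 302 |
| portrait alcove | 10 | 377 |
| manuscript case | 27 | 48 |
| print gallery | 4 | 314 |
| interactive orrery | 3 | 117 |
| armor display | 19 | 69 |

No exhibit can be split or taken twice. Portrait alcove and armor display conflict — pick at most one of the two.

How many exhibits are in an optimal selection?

6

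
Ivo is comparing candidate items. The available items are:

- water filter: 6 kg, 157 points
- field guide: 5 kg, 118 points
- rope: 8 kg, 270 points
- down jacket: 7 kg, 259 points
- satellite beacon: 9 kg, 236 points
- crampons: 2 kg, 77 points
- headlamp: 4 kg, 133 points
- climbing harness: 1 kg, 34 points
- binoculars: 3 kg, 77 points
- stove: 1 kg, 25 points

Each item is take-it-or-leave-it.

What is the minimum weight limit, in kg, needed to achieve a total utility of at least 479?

14

Look for the lowest-weight combination reaching 479.
rope + crampons + headlamp reaches 480 using 14 kg.
Below 14 kg the best achievable stays under 479.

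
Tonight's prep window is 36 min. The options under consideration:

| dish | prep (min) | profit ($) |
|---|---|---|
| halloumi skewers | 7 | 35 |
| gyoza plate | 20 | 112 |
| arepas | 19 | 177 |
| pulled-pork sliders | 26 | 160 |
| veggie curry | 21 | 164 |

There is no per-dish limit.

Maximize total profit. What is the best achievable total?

247

Best packing: 2×halloumi skewers + arepas — 33 min, 247 total.
Every other selection either busts 36 min or fails to beat 247.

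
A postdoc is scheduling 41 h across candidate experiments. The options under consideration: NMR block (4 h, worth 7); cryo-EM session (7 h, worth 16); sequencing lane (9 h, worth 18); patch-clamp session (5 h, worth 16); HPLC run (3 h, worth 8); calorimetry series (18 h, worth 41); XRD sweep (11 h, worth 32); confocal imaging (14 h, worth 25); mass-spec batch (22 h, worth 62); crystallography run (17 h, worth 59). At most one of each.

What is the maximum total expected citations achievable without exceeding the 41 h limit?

A density-first pass picks NMR block + patch-clamp session + HPLC run + XRD sweep + crystallography run — 122 at 40 h.
Replace NMR block and HPLC run with cryo-EM session: the trade gains 1 net, giving 123 at 40 h.
Runner-up NMR block + patch-clamp session + HPLC run + XRD sweep + crystallography run tops out at 122.

123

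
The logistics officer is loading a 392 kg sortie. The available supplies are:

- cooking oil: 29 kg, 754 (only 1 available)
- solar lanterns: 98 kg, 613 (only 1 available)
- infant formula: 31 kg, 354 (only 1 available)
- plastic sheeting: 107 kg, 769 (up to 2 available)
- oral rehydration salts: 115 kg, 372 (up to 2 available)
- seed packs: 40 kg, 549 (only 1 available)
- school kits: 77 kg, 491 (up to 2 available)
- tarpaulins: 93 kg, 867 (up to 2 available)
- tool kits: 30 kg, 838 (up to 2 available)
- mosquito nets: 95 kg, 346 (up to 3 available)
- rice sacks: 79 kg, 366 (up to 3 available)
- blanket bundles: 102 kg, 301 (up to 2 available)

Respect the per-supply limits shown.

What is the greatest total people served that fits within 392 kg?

5204

Ranking by ratio (people served/kg): tool kits 27.93, cooking oil 26.00, seed packs 13.72, infant formula 11.42.
A density-first pass picks cooking oil + infant formula + seed packs + 2×tarpaulins + 2×tool kits — 5067 at 346 kg.
The 31 kg tied up in infant formula is better spent on school kits — total rises to 5204 (392 kg).
Every other selection either busts 392 kg or exceeds an availability limit or fails to beat 5204.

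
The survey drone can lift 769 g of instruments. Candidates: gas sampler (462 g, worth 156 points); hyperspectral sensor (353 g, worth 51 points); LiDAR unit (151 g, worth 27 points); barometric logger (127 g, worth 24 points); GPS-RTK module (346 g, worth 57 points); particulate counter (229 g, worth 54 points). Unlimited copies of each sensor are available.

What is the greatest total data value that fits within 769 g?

Best packing: gas sampler + 2×LiDAR unit — 764 g, 210 total.

210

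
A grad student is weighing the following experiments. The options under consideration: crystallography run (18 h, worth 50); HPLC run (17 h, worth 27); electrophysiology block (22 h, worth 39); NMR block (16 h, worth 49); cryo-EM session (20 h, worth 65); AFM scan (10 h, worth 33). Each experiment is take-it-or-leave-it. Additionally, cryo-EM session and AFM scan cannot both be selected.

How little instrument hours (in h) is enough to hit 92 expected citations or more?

Look for the lowest-instrument combination reaching 92.
crystallography run + NMR block reaches 99 using 34 h.
Any bundle with less than 34 h falls short of 92.

34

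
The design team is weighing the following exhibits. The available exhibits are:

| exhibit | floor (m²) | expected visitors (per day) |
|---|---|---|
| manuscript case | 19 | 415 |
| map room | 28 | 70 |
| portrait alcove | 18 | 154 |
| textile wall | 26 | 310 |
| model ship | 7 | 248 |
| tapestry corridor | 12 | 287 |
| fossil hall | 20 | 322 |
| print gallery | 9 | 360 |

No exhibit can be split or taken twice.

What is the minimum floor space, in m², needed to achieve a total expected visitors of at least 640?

21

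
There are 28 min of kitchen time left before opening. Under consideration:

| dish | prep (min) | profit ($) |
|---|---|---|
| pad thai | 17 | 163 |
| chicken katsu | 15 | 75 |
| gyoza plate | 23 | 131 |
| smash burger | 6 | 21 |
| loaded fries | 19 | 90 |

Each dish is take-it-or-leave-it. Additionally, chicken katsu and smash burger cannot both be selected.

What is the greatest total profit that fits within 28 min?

184

Ranking by ratio (profit/min): pad thai 9.59, gyoza plate 5.70, chicken katsu 5.00.
Best packing: pad thai + smash burger — 23 min, 184 total.
That's the maximum — no feasible swap from here does better than 184.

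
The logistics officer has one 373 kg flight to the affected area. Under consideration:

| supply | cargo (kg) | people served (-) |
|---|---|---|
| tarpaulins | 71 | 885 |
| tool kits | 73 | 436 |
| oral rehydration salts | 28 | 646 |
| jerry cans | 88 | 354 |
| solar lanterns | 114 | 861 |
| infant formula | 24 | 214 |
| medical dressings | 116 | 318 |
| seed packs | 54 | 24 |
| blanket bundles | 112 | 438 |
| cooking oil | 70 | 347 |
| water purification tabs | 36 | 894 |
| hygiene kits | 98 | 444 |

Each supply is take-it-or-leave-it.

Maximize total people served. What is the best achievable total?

3944

Ranking by ratio (people served/kg): water purification tabs 24.83, oral rehydration salts 23.07, tarpaulins 12.46.
Filling by ratio: tarpaulins + tool kits + oral rehydration salts + solar lanterns + infant formula + water purification tabs for 3936, with 27 kg left unused.
The 73 kg tied up in tool kits is better spent on hygiene kits — total rises to 3944 (371 kg).
Runner-up tarpaulins + tool kits + oral rehydration salts + solar lanterns + infant formula + water purification tabs tops out at 3936.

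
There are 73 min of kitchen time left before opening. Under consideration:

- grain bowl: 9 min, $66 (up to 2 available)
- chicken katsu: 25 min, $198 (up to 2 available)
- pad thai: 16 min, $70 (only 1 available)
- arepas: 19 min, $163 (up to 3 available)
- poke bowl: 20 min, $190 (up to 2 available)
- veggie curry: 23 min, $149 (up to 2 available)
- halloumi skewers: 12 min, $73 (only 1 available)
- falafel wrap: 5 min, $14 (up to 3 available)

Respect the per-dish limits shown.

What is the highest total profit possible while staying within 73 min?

623

Ranking by ratio (profit/min): poke bowl 9.50, arepas 8.58, chicken katsu 7.92.
Taking grain bowl + arepas + 2×poke bowl + falafel wrap: 73 min used, 623 in profit.
No other feasible combination exceeds 623.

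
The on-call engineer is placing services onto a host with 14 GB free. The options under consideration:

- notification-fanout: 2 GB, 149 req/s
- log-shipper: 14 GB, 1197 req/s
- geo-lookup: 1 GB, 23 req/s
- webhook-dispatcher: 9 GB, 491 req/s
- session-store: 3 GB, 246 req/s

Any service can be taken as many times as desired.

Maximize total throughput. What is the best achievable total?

Density check — log-shipper 85.50, session-store 82.00, notification-fanout 74.50 are the best per GB.
Log-shipper uses 14 of the 14 GB and totals 1197.
No other feasible combination exceeds 1197.

1197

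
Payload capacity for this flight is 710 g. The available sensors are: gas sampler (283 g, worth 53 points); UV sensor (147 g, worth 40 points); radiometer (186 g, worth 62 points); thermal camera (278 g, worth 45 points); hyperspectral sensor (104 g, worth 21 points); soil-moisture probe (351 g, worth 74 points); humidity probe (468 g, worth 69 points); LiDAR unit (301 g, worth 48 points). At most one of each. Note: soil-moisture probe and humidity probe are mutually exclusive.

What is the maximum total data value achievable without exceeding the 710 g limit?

176

UV sensor + radiometer + soil-moisture probe uses 684 of the 710 g and totals 176.
Every other selection either busts 710 g or breaks a pairing rule or fails to beat 176.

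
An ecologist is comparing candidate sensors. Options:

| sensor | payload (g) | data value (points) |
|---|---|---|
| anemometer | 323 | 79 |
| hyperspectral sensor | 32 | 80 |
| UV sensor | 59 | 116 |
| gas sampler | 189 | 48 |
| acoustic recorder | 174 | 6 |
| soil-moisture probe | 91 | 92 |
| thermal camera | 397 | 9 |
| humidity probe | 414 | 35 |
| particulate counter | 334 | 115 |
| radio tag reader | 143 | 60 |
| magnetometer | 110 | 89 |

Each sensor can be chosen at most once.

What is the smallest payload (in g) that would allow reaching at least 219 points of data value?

182

Look for the lowest-payload combination reaching 219.
hyperspectral sensor + UV sensor + soil-moisture probe reaches 288 using 182 g.
Below 182 g the best achievable stays under 219.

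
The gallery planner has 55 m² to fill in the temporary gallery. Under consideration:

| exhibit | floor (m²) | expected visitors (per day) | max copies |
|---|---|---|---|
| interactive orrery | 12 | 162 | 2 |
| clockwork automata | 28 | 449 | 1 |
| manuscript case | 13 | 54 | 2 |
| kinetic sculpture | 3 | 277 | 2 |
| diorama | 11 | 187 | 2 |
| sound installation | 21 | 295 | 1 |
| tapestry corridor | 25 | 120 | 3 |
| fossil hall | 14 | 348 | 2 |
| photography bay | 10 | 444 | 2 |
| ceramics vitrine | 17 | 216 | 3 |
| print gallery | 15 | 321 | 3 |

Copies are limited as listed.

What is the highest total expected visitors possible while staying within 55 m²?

Density check — kinetic sculpture 92.33, photography bay 44.40, fossil hall 24.86 are the best per m².
The ratio ordering already packs tightly: 2×kinetic sculpture + 2×fossil hall + 2×photography bay, 54 m², 2138.

2138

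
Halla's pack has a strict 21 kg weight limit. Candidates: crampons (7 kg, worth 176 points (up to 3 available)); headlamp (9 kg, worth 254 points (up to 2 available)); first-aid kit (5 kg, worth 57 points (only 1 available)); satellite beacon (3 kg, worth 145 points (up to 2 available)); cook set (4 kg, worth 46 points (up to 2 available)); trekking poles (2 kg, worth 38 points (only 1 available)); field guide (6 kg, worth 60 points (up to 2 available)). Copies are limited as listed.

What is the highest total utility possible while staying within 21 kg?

Ranking by ratio (utility/kg): satellite beacon 48.33, headlamp 28.22, crampons 25.14.
A density-first pass picks headlamp + 2×satellite beacon + cook set + trekking poles — 628 at 21 kg.
Dropping satellite beacon and cook set and trekking poles frees 9 kg; slotting in headlamp (9 kg) lifts the total to 653 at 21 kg.
That's the maximum — no swap from here does better than 653.

653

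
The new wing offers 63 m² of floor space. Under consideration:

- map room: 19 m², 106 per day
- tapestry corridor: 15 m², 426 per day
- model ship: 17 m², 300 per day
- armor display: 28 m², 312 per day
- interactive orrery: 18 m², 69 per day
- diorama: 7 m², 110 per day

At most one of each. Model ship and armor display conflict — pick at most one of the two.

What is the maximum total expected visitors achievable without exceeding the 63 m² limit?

942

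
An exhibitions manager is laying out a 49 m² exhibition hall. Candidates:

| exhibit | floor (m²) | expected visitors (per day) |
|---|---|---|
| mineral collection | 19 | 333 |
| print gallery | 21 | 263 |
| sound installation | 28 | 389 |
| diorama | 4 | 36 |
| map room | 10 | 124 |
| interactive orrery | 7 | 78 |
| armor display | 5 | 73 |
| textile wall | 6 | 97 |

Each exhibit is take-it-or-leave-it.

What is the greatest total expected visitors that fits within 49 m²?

Ranking by ratio (expected visitors/m²): mineral collection 17.53, textile wall 16.17, armor display 14.60, sound installation 13.89.
Filling by ratio: mineral collection + map room + interactive orrery + armor display + textile wall for 705, with 2 m² left unused.
But mineral collection + sound installation fits in 47 m² and reaches 722.
Nothing else within 49 m² beats 722.

722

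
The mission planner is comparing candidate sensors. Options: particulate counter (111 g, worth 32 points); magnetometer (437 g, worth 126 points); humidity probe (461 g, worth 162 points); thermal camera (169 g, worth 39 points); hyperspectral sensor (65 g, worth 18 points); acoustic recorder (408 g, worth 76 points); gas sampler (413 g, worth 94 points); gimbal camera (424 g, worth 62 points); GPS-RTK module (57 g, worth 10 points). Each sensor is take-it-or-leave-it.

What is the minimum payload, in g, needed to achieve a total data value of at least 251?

806

Look for the lowest-payload combination reaching 251.
particulate counter + humidity probe + thermal camera + hyperspectral sensor reaches 251 using 806 g.
Any bundle with less than 806 g falls short of 251.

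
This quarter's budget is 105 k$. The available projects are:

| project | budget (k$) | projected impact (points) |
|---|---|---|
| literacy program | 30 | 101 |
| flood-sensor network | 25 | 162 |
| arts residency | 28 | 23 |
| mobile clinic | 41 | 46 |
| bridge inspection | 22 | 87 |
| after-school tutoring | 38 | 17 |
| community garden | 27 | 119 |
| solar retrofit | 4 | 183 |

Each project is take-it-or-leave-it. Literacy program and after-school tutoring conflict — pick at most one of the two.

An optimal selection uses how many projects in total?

The maximum projected impact within 105 k$ is 565.
One optimal bundle: literacy program + flood-sensor network + community garden + solar retrofit (86 k$).
Any selection reaching 565 contains exactly 4 projects.

4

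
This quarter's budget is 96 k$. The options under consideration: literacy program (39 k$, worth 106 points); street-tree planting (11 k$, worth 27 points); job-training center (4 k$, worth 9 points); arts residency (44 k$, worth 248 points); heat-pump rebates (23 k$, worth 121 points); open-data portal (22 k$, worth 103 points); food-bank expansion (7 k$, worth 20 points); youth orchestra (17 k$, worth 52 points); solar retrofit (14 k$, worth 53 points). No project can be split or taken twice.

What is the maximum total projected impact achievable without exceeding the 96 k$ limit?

Arts residency + heat-pump rebates + open-data portal + food-bank expansion uses 96 of the 96 k$ and totals 492.

492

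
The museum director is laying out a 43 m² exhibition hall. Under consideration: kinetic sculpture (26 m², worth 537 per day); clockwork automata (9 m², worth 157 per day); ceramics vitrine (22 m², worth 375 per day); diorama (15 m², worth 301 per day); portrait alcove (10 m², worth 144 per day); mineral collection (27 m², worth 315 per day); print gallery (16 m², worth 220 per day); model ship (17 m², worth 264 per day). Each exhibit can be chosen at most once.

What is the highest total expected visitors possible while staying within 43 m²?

Ranking by ratio (expected visitors/m²): kinetic sculpture 20.65, diorama 20.07, clockwork automata 17.44, ceramics vitrine 17.05.
The ratio ordering already packs tightly: kinetic sculpture + diorama, 41 m², 838.
Nothing else within 43 m² beats 838.

838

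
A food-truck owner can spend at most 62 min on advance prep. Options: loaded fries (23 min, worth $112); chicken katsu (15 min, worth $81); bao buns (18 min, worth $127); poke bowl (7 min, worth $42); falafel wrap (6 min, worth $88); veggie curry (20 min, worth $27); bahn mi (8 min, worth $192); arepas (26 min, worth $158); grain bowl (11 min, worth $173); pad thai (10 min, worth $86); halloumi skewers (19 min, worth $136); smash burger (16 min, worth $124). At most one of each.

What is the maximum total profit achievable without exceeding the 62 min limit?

By profit per min: bahn mi 24.00, grain bowl 15.73, falafel wrap 14.67 lead.
Greedy by ratio would take poke bowl + falafel wrap + bahn mi + grain bowl + pad thai + smash burger: 58 min used, total 705.
Dropping smash burger frees 16 min; slotting in halloumi skewers (19 min) lifts the total to 717 at 61 min.
No other feasible combination exceeds 717.

717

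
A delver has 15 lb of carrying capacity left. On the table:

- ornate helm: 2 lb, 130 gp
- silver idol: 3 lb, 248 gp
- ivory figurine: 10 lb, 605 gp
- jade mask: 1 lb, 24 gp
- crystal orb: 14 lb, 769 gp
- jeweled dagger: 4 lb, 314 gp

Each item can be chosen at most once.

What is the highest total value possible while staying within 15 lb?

983

Density check — silver idol 82.67, jeweled dagger 78.50, ornate helm 65.00, ivory figurine 60.50 are the best per lb.
Filling by ratio: ornate helm + silver idol + jade mask + jeweled dagger for 716, with 5 lb left unused.
The 5 lb tied up in jade mask and jeweled dagger is better spent on ivory figurine — total rises to 983 (15 lb).
Runner-up ivory figurine + jade mask + jeweled dagger tops out at 943.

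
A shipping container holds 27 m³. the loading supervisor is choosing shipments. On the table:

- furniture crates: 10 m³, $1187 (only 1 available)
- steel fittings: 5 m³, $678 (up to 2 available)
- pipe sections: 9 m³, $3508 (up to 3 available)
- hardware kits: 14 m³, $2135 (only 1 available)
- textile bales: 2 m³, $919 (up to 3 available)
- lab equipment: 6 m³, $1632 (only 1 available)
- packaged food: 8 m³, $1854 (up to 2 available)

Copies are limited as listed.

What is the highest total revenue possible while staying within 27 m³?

Density check — textile bales 459.50, pipe sections 389.78, lab equipment 272.00 are the best per m³.
The ratio heuristic lands on 2×pipe sections + 3×textile bales (9773) but leaves 3 m³ idle.
Replace 3×textile bales with pipe sections: the trade gains 751 net, giving 10524 at 27 m³.
Nothing else within 27 m³ beats 10524.

10524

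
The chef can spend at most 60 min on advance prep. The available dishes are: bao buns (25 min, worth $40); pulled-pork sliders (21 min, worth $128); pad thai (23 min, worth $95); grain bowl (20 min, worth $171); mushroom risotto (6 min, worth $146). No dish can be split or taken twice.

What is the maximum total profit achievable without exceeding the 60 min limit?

445

The ratio ordering already packs tightly: pulled-pork sliders + grain bowl + mushroom risotto, 47 min, 445.
That's the maximum — no swap from here does better than 445.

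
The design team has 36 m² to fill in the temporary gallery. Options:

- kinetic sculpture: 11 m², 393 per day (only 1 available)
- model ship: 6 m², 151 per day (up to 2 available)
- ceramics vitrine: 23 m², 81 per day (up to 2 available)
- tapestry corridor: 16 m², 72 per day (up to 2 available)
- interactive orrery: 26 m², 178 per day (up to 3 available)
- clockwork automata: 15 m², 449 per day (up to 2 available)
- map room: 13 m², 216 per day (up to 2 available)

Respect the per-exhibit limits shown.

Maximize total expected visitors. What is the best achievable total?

1049

The ratio heuristic lands on kinetic sculpture + model ship + clockwork automata (993) but leaves 4 m² idle.
The 11 m² tied up in kinetic sculpture is better spent on clockwork automata — total rises to 1049 (36 m²).
Every other selection either busts 36 m² or exceeds an availability limit or fails to beat 1049.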